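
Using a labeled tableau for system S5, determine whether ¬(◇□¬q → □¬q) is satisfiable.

Unsatisfiable (every branch closes)

1. ¬(◇□¬q → □¬q), u
2. ◇□¬q, u   [¬→-rule on 1]
3. ¬□¬q, u   [¬→-rule on 1]
4. □¬q, v   [◇-rule on 2: fresh world v, uRv]
5. ¬q, u   [□-rule on 4 via vRu]
6. ¬q, v   [□-rule on 4 via vRv]
7. q, w   [¬□-rule on 3: fresh world w, uRw]
8. ¬q, w   [□-rule on 4 via vRw]
Accessibility: uRu, uRv, uRw, vRu, vRv, vRw, wRu, wRv, wRw
Branch closes: q and ¬q both at w.
(One branch shown.) All branches close.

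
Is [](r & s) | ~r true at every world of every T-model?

Tableau for the negation ~([](r & s) | ~r):
1. ~([](r & s) | ~r), u
2. ~[](r & s), u
3. r, u
4. ~(r & s), v
5. ~s, v
Accessibility: uRu, uRv, vRv
The negation has an open branch (countermodel exists).

No, not valid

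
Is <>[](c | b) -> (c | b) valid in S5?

Yes, valid

Tableau for the negation ~(<>[](c | b) -> (c | b)):
1. ~(<>[](c | b) -> (c | b)), u
2. <>[](c | b), u
3. ~(c | b), u
4. ~c, u
5. ~b, u
6. [](c | b), v
7. c | b, u
8. c | b, v
9. b, u
Accessibility: uRu, uRv, vRu, vRv
Branch closes: b and ~b both at u.
All branches of the negation close; one closing branch shown above.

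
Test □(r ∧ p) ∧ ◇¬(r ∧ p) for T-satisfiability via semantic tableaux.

Unsatisfiable (every branch closes)

1. □(r ∧ p) ∧ ◇¬(r ∧ p), u
2. □(r ∧ p), u
3. ◇¬(r ∧ p), u
4. r ∧ p, u
5. r, u
6. p, u
7. ¬(r ∧ p), v
8. r ∧ p, v
9. r, v
10. p, v
11. ¬p, v
Accessibility: uRu, uRv, vRv
Branch closes: p and ¬p both at v.
Every branch closes; the branch above is one of them.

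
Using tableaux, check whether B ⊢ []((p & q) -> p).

Valid

Tableau for the negation ~[]((p & q) -> p):
1. ~[]((p & q) -> p), 0
2. ~((p & q) -> p), 1   [~[]-rule on 1: fresh world 1, 0R1]
3. p & q, 1   [~->-rule on 2]
4. ~p, 1   [~->-rule on 2]
5. p, 1   [&-rule on 3]
6. q, 1   [&-rule on 3]
Accessibility: 0R0, 0R1, 1R0, 1R1
Branch closes: p and ~p both at 1.
All branches of the negation close; one closing branch shown above.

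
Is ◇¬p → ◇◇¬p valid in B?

Tableau for the negation ¬(◇¬p → ◇◇¬p):
1. ¬(◇¬p → ◇◇¬p), 0
2. ◇¬p, 0
3. ¬◇◇¬p, 0
4. ¬◇¬p, 0
5. p, 0
6. ¬p, 1
7. ¬◇¬p, 1
8. p, 1
Accessibility: 0R0, 0R1, 1R0, 1R1
Branch closes: p and ¬p both at 1.
Every branch of the negation's tableau closes; the branch above is one of them.

Yes, valid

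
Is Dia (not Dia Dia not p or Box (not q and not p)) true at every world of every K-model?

No, not valid

Tableau for the negation not Dia (not Dia Dia not p or Box (not q and not p)):
1. not Dia (not Dia Dia not p or Box (not q and not p)), 0
The negation has an open branch (countermodel exists).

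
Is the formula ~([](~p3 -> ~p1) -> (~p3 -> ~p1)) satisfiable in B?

Unsatisfiable

1. ~([](~p3 -> ~p1) -> (~p3 -> ~p1)), w0
2. [](~p3 -> ~p1), w0   [~->-rule on 1]
3. ~(~p3 -> ~p1), w0   [~->-rule on 1]
4. ~p3, w0   [~->-rule on 3]
5. p1, w0   [~->-rule on 3]
6. ~p3 -> ~p1, w0   [[]-rule on 2 via w0Rw0]
7. ~p1, w0   [->-rule on 6 (branches; this branch)]
Accessibility: w0Rw0
Branch closes: p1 and ~p1 both at w0.
All branches of the tableau close; one closing branch shown above.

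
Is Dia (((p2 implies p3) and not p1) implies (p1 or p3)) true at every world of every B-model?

No, not valid

Tableau for the negation not Dia (((p2 implies p3) and not p1) implies (p1 or p3)):
1. not Dia (((p2 implies p3) and not p1) implies (p1 or p3)), 0
2. not (((p2 implies p3) and not p1) implies (p1 or p3)), 0   [neg-Dia-rule on 1 via 0R0]
3. (p2 implies p3) and not p1, 0   [neg-implies-rule on 2]
4. not (p1 or p3), 0   [neg-implies-rule on 2]
5. p2 implies p3, 0   [and-rule on 3]
6. not p1, 0   [and-rule on 3]
7. not p3, 0   [neg-or-rule on 4]
8. not p2, 0   [implies-rule on 5 (branches; this branch)]
Accessibility: 0R0
The negation has an open branch (countermodel exists).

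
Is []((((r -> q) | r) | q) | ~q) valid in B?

Valid

Tableau for the negation ~[]((((r -> q) | r) | q) | ~q):
1. ~[]((((r -> q) | r) | q) | ~q), 0
2. ~((((r -> q) | r) | q) | ~q), 1   [~[]-rule on 1: fresh world 1, 0R1]
3. ~(((r -> q) | r) | q), 1   [~|-rule on 2]
4. q, 1   [~|-rule on 2]
5. ~((r -> q) | r), 1   [~|-rule on 3]
6. ~q, 1   [~|-rule on 3]
Accessibility: 0R0, 0R1, 1R0, 1R1
Branch closes: q and ~q both at 1.
All branches of the negation close; one closing branch shown above.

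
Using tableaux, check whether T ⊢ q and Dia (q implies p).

Tableau for the negation not (q and Dia (q implies p)):
1. not (q and Dia (q implies p)), u
2. not Dia (q implies p), u
3. not (q implies p), u
4. q, u
5. not p, u
Accessibility: uRu
The negation has an open branch (countermodel exists).

Not valid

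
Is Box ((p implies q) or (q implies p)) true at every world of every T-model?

Tableau for the negation not Box ((p implies q) or (q implies p)):
1. not Box ((p implies q) or (q implies p)), u
2. not ((p implies q) or (q implies p)), v
3. not (p implies q), v
4. not (q implies p), v
5. p, v
6. not q, v
7. q, v
8. not p, v
Accessibility: uRu, uRv, vRv
Branch closes: q and not q both at v.
All branches of the negation close; one closing branch shown above.

Yes, valid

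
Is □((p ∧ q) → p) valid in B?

Tableau for the negation ¬□((p ∧ q) → p):
1. ¬□((p ∧ q) → p), u
2. ¬((p ∧ q) → p), v   [¬□-rule on 1: fresh world v, uRv]
3. p ∧ q, v   [¬→-rule on 2]
4. ¬p, v   [¬→-rule on 2]
5. p, v   [∧-rule on 3]
6. q, v   [∧-rule on 3]
Accessibility: uRu, uRv, vRu, vRv
Branch closes: p and ¬p both at v.
Every branch of the negation's tableau closes; the branch above is one of them.

Valid in B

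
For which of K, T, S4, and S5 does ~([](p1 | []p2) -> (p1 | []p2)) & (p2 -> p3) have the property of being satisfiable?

K

T-tableau for the formula:
1. ~([](p1 | []p2) -> (p1 | []p2)) & (p2 -> p3), w0
2. ~([](p1 | []p2) -> (p1 | []p2)), w0
3. p2 -> p3, w0
4. [](p1 | []p2), w0
5. ~(p1 | []p2), w0
6. ~p1, w0
7. ~[]p2, w0
8. p1 | []p2, w0
9. p3, w0
10. []p2, w0
11. p2, w0
12. ~p2, w1
13. p1 | []p2, w1
14. p2, w1
Accessibility: w0Rw0, w0Rw1, w1Rw1
Branch closes: p2 and ~p2 both at w1.
Every branch closes (one shown): unsatisfiable in T, hence also in S4, S5 (every S4/S5-frame is a T-frame).
K-tableau for the formula:
1. ~([](p1 | []p2) -> (p1 | []p2)) & (p2 -> p3), w0
2. ~([](p1 | []p2) -> (p1 | []p2)), w0
3. p2 -> p3, w0
4. [](p1 | []p2), w0
5. ~(p1 | []p2), w0
6. ~p1, w0
7. ~[]p2, w0
8. p3, w0
9. ~p2, w1
10. p1 | []p2, w1
11. []p2, w1
Accessibility: w0Rw1
Complete open branch: satisfiable in K.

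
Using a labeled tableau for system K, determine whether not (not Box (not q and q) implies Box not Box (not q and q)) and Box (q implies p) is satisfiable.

Satisfiable (open branch found)

1. not (not Box (not q and q) implies Box not Box (not q and q)) and Box (q implies p), w0
2. not (not Box (not q and q) implies Box not Box (not q and q)), w0
3. Box (q implies p), w0
4. not Box (not q and q), w0
5. not Box not Box (not q and q), w0
6. not (not q and q), w1
7. q implies p, w1
8. not q, w1
9. p, w1
10. Box (not q and q), w2
11. q implies p, w2
12. p, w2
Accessibility: w0Rw1, w0Rw2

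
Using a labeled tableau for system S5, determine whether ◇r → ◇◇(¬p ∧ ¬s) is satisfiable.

Satisfiable

1. ◇r → ◇◇(¬p ∧ ¬s), 0
2. ◇◇(¬p ∧ ¬s), 0
3. ◇(¬p ∧ ¬s), 1
4. ¬p ∧ ¬s, 2
5. ¬p, 2
6. ¬s, 2
Accessibility: 0R0, 0R1, 0R2, 1R0, 1R1, 1R2, 2R0, 2R1, 2R2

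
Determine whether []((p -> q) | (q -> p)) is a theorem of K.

Yes, valid

Tableau for the negation ~[]((p -> q) | (q -> p)):
1. ~[]((p -> q) | (q -> p)), u
2. ~((p -> q) | (q -> p)), v
3. ~(p -> q), v
4. ~(q -> p), v
5. p, v
6. ~q, v
7. q, v
8. ~p, v
Accessibility: uRv
Branch closes: q and ~q both at v.
Every branch of the negation's tableau closes; the branch above is one of them.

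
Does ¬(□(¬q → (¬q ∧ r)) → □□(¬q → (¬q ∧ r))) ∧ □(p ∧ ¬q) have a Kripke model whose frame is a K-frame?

1. ¬(□(¬q → (¬q ∧ r)) → □□(¬q → (¬q ∧ r))) ∧ □(p ∧ ¬q), u
2. ¬(□(¬q → (¬q ∧ r)) → □□(¬q → (¬q ∧ r))), u
3. □(p ∧ ¬q), u
4. □(¬q → (¬q ∧ r)), u
5. ¬□□(¬q → (¬q ∧ r)), u
6. ¬□(¬q → (¬q ∧ r)), v
7. p ∧ ¬q, v
8. p, v
9. ¬q, v
10. ¬q → (¬q ∧ r), v
11. ¬q ∧ r, v
12. r, v
13. ¬(¬q → (¬q ∧ r)), w
14. ¬q, w
15. ¬(¬q ∧ r), w
16. ¬r, w
Accessibility: uRv, vRw

Satisfiable (open branch found)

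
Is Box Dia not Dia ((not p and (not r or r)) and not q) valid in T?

No, not valid

Tableau for the negation not Box Dia not Dia ((not p and (not r or r)) and not q):
1. not Box Dia not Dia ((not p and (not r or r)) and not q), 0
2. not Dia not Dia ((not p and (not r or r)) and not q), 1
3. Dia ((not p and (not r or r)) and not q), 1
4. (not p and (not r or r)) and not q, 2
5. not p and (not r or r), 2
6. not q, 2
7. not p, 2
8. not r or r, 2
9. Dia ((not p and (not r or r)) and not q), 2
10. r, 2
11. (not p and (not r or r)) and not q, 3
12. not p and (not r or r), 3
13. not q, 3
14. not p, 3
15. not r or r, 3
16. r, 3
Accessibility: 0R0, 0R1, 1R1, 1R2, 2R2, 2R3, 3R3
The negation has an open branch (countermodel exists).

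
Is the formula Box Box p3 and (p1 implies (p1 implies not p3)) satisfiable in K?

1. Box Box p3 and (p1 implies (p1 implies not p3)), u
2. Box Box p3, u
3. p1 implies (p1 implies not p3), u
4. p1 implies not p3, u
5. not p3, u

Satisfiable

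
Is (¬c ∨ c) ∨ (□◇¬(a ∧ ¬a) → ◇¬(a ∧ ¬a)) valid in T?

Tableau for the negation ¬((¬c ∨ c) ∨ (□◇¬(a ∧ ¬a) → ◇¬(a ∧ ¬a))):
1. ¬((¬c ∨ c) ∨ (□◇¬(a ∧ ¬a) → ◇¬(a ∧ ¬a))), 0
2. ¬(¬c ∨ c), 0
3. ¬(□◇¬(a ∧ ¬a) → ◇¬(a ∧ ¬a)), 0
4. c, 0
5. ¬c, 0
Accessibility: 0R0
Branch closes: c and ¬c both at 0.
Every branch of the negation's tableau closes; the branch above is one of them.

Valid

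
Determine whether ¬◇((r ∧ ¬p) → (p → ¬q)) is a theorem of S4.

Tableau for the negation ◇((r ∧ ¬p) → (p → ¬q)):
1. ◇((r ∧ ¬p) → (p → ¬q)), u
2. (r ∧ ¬p) → (p → ¬q), v
3. p → ¬q, v
4. ¬q, v
Accessibility: uRu, uRv, vRv
The negation has an open branch (countermodel exists).

No, not valid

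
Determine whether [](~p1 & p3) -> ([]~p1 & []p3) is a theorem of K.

Tableau for the negation ~([](~p1 & p3) -> ([]~p1 & []p3)):
1. ~([](~p1 & p3) -> ([]~p1 & []p3)), 0
2. [](~p1 & p3), 0
3. ~([]~p1 & []p3), 0
4. ~[]p3, 0
5. ~p3, 1
6. ~p1 & p3, 1
7. ~p1, 1
8. p3, 1
Accessibility: 0R1
Branch closes: p3 and ~p3 both at 1.
Every branch of the negation's tableau closes; the branch above is one of them.

Valid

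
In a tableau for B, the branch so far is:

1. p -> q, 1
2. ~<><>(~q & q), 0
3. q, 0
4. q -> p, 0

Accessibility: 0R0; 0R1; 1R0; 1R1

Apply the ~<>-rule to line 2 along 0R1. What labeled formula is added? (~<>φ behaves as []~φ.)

~<>φ behaves as []~φ: propagate the negated body to each accessible world.

~<>(~q & q), 1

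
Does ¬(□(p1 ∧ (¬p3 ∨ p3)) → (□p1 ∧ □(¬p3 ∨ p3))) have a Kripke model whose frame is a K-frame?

Unsatisfiable (every branch closes)

1. ¬(□(p1 ∧ (¬p3 ∨ p3)) → (□p1 ∧ □(¬p3 ∨ p3))), u
2. □(p1 ∧ (¬p3 ∨ p3)), u
3. ¬(□p1 ∧ □(¬p3 ∨ p3)), u
4. ¬□p1, u
5. ¬p1, v
6. p1 ∧ (¬p3 ∨ p3), v
7. p1, v
8. ¬p3 ∨ p3, v
Accessibility: uRv
Branch closes: p1 and ¬p1 both at v.
(One branch shown.) All branches close.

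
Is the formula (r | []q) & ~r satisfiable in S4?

1. (r | []q) & ~r, w0
2. r | []q, w0
3. ~r, w0
4. []q, w0
5. q, w0
Accessibility: w0Rw0

Yes, satisfiable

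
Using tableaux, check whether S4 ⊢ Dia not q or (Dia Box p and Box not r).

Invalid (countermodel exists)

Tableau for the negation not (Dia not q or (Dia Box p and Box not r)):
1. not (Dia not q or (Dia Box p and Box not r)), 0
2. not Dia not q, 0
3. not (Dia Box p and Box not r), 0
4. q, 0
5. not Box not r, 0
6. r, 1
7. q, 1
Accessibility: 0R0, 0R1, 1R1
The negation has an open branch (countermodel exists).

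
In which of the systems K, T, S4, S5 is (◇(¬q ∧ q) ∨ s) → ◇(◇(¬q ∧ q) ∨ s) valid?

T-tableau for the negation ¬((◇(¬q ∧ q) ∨ s) → ◇(◇(¬q ∧ q) ∨ s)):
1. ¬((◇(¬q ∧ q) ∨ s) → ◇(◇(¬q ∧ q) ∨ s)), w0
2. ◇(¬q ∧ q) ∨ s, w0
3. ¬◇(◇(¬q ∧ q) ∨ s), w0
4. ¬(◇(¬q ∧ q) ∨ s), w0
5. ¬◇(¬q ∧ q), w0
6. ¬s, w0
7. ¬(¬q ∧ q), w0
8. ◇(¬q ∧ q), w0
9. ¬q, w0
10. ¬q ∧ q, w1
11. ¬q, w1
12. q, w1
Accessibility: w0Rw0, w0Rw1, w1Rw1
Branch closes: q and ¬q both at w1.
Every branch closes (one shown): valid in T, hence also in S4, S5 (every theorem of T is a theorem of S4 and S5).
K-tableau for the negation ¬((◇(¬q ∧ q) ∨ s) → ◇(◇(¬q ∧ q) ∨ s)):
1. ¬((◇(¬q ∧ q) ∨ s) → ◇(◇(¬q ∧ q) ∨ s)), w0
2. ◇(¬q ∧ q) ∨ s, w0
3. ¬◇(◇(¬q ∧ q) ∨ s), w0
4. s, w0
Complete open branch: countermodel on a K-frame, so not valid in K.

T, S4, S5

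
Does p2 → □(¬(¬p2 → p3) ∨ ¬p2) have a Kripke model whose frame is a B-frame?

Satisfiable

1. p2 → □(¬(¬p2 → p3) ∨ ¬p2), u
2. □(¬(¬p2 → p3) ∨ ¬p2), u
3. ¬(¬p2 → p3) ∨ ¬p2, u
4. ¬p2, u
Accessibility: uRu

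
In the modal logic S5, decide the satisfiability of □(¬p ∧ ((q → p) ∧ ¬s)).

Yes, satisfiable

1. □(¬p ∧ ((q → p) ∧ ¬s)), u
2. ¬p ∧ ((q → p) ∧ ¬s), u
3. ¬p, u
4. (q → p) ∧ ¬s, u
5. q → p, u
6. ¬s, u
7. ¬q, u
Accessibility: uRu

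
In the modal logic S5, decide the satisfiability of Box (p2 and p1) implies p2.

Yes, satisfiable

1. Box (p2 and p1) implies p2, w0
2. p2, w0
Accessibility: w0Rw0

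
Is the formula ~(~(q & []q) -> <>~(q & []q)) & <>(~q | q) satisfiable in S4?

Unsatisfiable (every branch closes)

1. ~(~(q & []q) -> <>~(q & []q)) & <>(~q | q), 0
2. ~(~(q & []q) -> <>~(q & []q)), 0
3. <>(~q | q), 0
4. ~(q & []q), 0
5. ~<>~(q & []q), 0
6. q & []q, 0
7. q, 0
8. []q, 0
9. ~[]q, 0
10. ~q | q, 1
11. q & []q, 1
12. q, 1
13. []q, 1
14. ~q, 2
15. q & []q, 2
16. q, 2
17. []q, 2
Accessibility: 0R0, 0R1, 0R2, 1R1, 2R2
Branch closes: q and ~q both at 2.
All branches of the tableau close; one closing branch shown above.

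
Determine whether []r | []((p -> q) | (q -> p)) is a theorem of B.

Valid in B

Tableau for the negation ~([]r | []((p -> q) | (q -> p))):
1. ~([]r | []((p -> q) | (q -> p))), 0
2. ~[]r, 0
3. ~[]((p -> q) | (q -> p)), 0
4. ~r, 1
5. ~((p -> q) | (q -> p)), 2
6. ~(p -> q), 2
7. ~(q -> p), 2
8. p, 2
9. ~q, 2
10. q, 2
11. ~p, 2
Accessibility: 0R0, 0R1, 0R2, 1R0, 1R1, 2R0, 2R2
Branch closes: q and ~q both at 2.
Every branch of the negation's tableau closes; the branch above is one of them.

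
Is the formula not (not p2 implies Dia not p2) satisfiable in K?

1. not (not p2 implies Dia not p2), u
2. not p2, u
3. not Dia not p2, u

Satisfiable (open branch found)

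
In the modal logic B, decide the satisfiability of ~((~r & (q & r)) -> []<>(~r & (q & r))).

1. ~((~r & (q & r)) -> []<>(~r & (q & r))), u
2. ~r & (q & r), u
3. ~[]<>(~r & (q & r)), u
4. ~r, u
5. q & r, u
6. q, u
7. r, u
Accessibility: uRu
Branch closes: r and ~r both at u.
Every branch closes; the branch above is one of them.

No, unsatisfiable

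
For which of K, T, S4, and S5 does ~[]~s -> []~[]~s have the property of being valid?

S5-tableau for the negation ~(~[]~s -> []~[]~s):
1. ~(~[]~s -> []~[]~s), 0
2. ~[]~s, 0
3. ~[]~[]~s, 0
4. s, 1
5. []~s, 2
6. ~s, 0
7. ~s, 1
Accessibility: 0R0, 0R1, 0R2, 1R0, 1R1, 1R2, 2R0, 2R1, 2R2
Branch closes: s and ~s both at 1.
Every branch closes (one shown): valid in S5.
S4-tableau for the negation ~(~[]~s -> []~[]~s):
1. ~(~[]~s -> []~[]~s), 0
2. ~[]~s, 0
3. ~[]~[]~s, 0
4. s, 1
5. []~s, 2
6. ~s, 2
Accessibility: 0R0, 0R1, 0R2, 1R1, 2R2
Complete open branch: countermodel on an S4-frame, so not valid in S4, nor in K, T (the same frame is also a K-frame and a T-frame).

S5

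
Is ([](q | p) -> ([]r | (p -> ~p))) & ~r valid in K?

Tableau for the negation ~(([](q | p) -> ([]r | (p -> ~p))) & ~r):
1. ~(([](q | p) -> ([]r | (p -> ~p))) & ~r), u
2. r, u
The negation has an open branch (countermodel exists).

Not valid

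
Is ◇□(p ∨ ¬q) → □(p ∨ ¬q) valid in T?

Invalid (countermodel exists)

Tableau for the negation ¬(◇□(p ∨ ¬q) → □(p ∨ ¬q)):
1. ¬(◇□(p ∨ ¬q) → □(p ∨ ¬q)), 0
2. ◇□(p ∨ ¬q), 0
3. ¬□(p ∨ ¬q), 0
4. □(p ∨ ¬q), 1
5. p ∨ ¬q, 1
6. ¬q, 1
7. ¬(p ∨ ¬q), 2
8. ¬p, 2
9. q, 2
Accessibility: 0R0, 0R1, 0R2, 1R1, 2R2
The negation has an open branch (countermodel exists).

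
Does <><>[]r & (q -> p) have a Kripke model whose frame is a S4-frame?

Satisfiable (open branch found)

1. <><>[]r & (q -> p), u
2. <><>[]r, u   [&-rule on 1]
3. q -> p, u   [&-rule on 1]
4. p, u   [->-rule on 3 (branches; this branch)]
5. <>[]r, v   [<>-rule on 2: fresh world v, uRv]
6. []r, w   [<>-rule on 5: fresh world w, vRw]
7. r, w   [[]-rule on 6 via wRw]
Accessibility: uRu, uRv, uRw, vRv, vRw, wRw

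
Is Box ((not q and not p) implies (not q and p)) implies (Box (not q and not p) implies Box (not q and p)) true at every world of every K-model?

Tableau for the negation not (Box ((not q and not p) implies (not q and p)) implies (Box (not q and not p) implies Box (not q and p))):
1. not (Box ((not q and not p) implies (not q and p)) implies (Box (not q and not p) implies Box (not q and p))), w0
2. Box ((not q and not p) implies (not q and p)), w0
3. not (Box (not q and not p) implies Box (not q and p)), w0
4. Box (not q and not p), w0
5. not Box (not q and p), w0
6. not (not q and p), w1
7. (not q and not p) implies (not q and p), w1
8. not q and not p, w1
9. not q, w1
10. not p, w1
11. not q and p, w1
12. p, w1
Accessibility: w0Rw1
Branch closes: p and not p both at w1.
Every branch of the negation's tableau closes; the branch above is one of them.

Valid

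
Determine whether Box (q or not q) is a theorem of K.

Yes, valid

Tableau for the negation not Box (q or not q):
1. not Box (q or not q), w0
2. not (q or not q), w1   [neg-Box-rule on 1: fresh world w1, w0Rw1]
3. not q, w1   [neg-or-rule on 2]
4. q, w1   [neg-or-rule on 2]
Accessibility: w0Rw1
Branch closes: q and not q both at w1.
All branches of the negation close; one closing branch shown above.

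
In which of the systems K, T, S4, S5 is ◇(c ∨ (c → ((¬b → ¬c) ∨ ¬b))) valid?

T, S4, S5

K-tableau for the negation ¬◇(c ∨ (c → ((¬b → ¬c) ∨ ¬b))):
1. ¬◇(c ∨ (c → ((¬b → ¬c) ∨ ¬b))), w0
Complete open branch: countermodel on a K-frame, so not valid in K.
T-tableau for the negation ¬◇(c ∨ (c → ((¬b → ¬c) ∨ ¬b))):
1. ¬◇(c ∨ (c → ((¬b → ¬c) ∨ ¬b))), w0
2. ¬(c ∨ (c → ((¬b → ¬c) ∨ ¬b))), w0
3. ¬c, w0
4. ¬(c → ((¬b → ¬c) ∨ ¬b)), w0
5. c, w0
6. ¬((¬b → ¬c) ∨ ¬b), w0
Accessibility: w0Rw0
Branch closes: c and ¬c both at w0.
Every branch closes (one shown): valid in T, hence also in S4, S5 (every theorem of T is a theorem of S4 and S5).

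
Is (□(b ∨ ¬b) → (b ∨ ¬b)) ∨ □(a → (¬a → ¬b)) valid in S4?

Tableau for the negation ¬((□(b ∨ ¬b) → (b ∨ ¬b)) ∨ □(a → (¬a → ¬b))):
1. ¬((□(b ∨ ¬b) → (b ∨ ¬b)) ∨ □(a → (¬a → ¬b))), u
2. ¬(□(b ∨ ¬b) → (b ∨ ¬b)), u
3. ¬□(a → (¬a → ¬b)), u
4. □(b ∨ ¬b), u
5. ¬(b ∨ ¬b), u
6. ¬b, u
7. b, u
Accessibility: uRu
Branch closes: b and ¬b both at u.
Every branch of the negation's tableau closes; the branch above is one of them.

Valid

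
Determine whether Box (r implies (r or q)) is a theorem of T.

Yes, valid

Tableau for the negation not Box (r implies (r or q)):
1. not Box (r implies (r or q)), 0
2. not (r implies (r or q)), 1
3. r, 1
4. not (r or q), 1
5. not r, 1
6. not q, 1
Accessibility: 0R0, 0R1, 1R1
Branch closes: r and not r both at 1.
Every branch of the negation's tableau closes; the branch above is one of them.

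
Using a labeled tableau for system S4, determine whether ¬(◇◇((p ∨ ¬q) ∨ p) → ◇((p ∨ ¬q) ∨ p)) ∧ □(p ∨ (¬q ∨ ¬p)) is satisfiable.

Unsatisfiable (every branch closes)

1. ¬(◇◇((p ∨ ¬q) ∨ p) → ◇((p ∨ ¬q) ∨ p)) ∧ □(p ∨ (¬q ∨ ¬p)), u
2. ¬(◇◇((p ∨ ¬q) ∨ p) → ◇((p ∨ ¬q) ∨ p)), u   [∧-rule on 1]
3. □(p ∨ (¬q ∨ ¬p)), u   [∧-rule on 1]
4. ◇◇((p ∨ ¬q) ∨ p), u   [¬→-rule on 2]
5. ¬◇((p ∨ ¬q) ∨ p), u   [¬→-rule on 2]
6. p ∨ (¬q ∨ ¬p), u   [□-rule on 3 via uRu]
7. ¬((p ∨ ¬q) ∨ p), u   [¬◇-rule on 5 via uRu]
8. ¬(p ∨ ¬q), u   [¬∨-rule on 7]
9. ¬p, u   [¬∨-rule on 7]
10. q, u   [¬∨-rule on 8]
11. ¬q ∨ ¬p, u   [∨-rule on 6 (branches; this branch)]
12. ◇((p ∨ ¬q) ∨ p), v   [◇-rule on 4: fresh world v, uRv]
13. p ∨ (¬q ∨ ¬p), v   [□-rule on 3 via uRv]
14. ¬((p ∨ ¬q) ∨ p), v   [¬◇-rule on 5 via uRv]
15. ¬(p ∨ ¬q), v   [¬∨-rule on 14]
16. ¬p, v   [¬∨-rule on 14]
17. q, v   [¬∨-rule on 15]
18. ¬q ∨ ¬p, v   [∨-rule on 13 (branches; this branch)]
19. (p ∨ ¬q) ∨ p, w   [◇-rule on 12: fresh world w, vRw]
20. p ∨ (¬q ∨ ¬p), w   [□-rule on 3 via uRw]
21. ¬((p ∨ ¬q) ∨ p), w   [¬◇-rule on 5 via uRw]
22. ¬(p ∨ ¬q), w   [¬∨-rule on 21]
23. ¬p, w   [¬∨-rule on 21]
24. q, w   [¬∨-rule on 22]
25. p ∨ ¬q, w   [∨-rule on 19 (branches; this branch)]
26. ¬q ∨ ¬p, w   [∨-rule on 20 (branches; this branch)]
27. ¬q, w   [∨-rule on 25 (branches; this branch)]
Accessibility: uRu, uRv, uRw, vRv, vRw, wRw
Branch closes: q and ¬q both at w.
All branches of the tableau close; one closing branch shown above.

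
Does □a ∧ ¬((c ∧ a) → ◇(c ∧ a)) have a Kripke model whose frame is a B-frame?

Unsatisfiable

1. □a ∧ ¬((c ∧ a) → ◇(c ∧ a)), 0
2. □a, 0   [∧-rule on 1]
3. ¬((c ∧ a) → ◇(c ∧ a)), 0   [∧-rule on 1]
4. c ∧ a, 0   [¬→-rule on 3]
5. ¬◇(c ∧ a), 0   [¬→-rule on 3]
6. c, 0   [∧-rule on 4]
7. a, 0   [∧-rule on 4]
8. ¬(c ∧ a), 0   [¬◇-rule on 5 via 0R0]
9. ¬a, 0   [¬∧-rule on 8 (branches; this branch)]
Accessibility: 0R0
Branch closes: a and ¬a both at 0.
All branches of the tableau close; one closing branch shown above.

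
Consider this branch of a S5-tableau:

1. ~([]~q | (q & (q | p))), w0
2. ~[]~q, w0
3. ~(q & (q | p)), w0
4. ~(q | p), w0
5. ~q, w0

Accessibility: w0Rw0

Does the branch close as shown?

Open

No atom appears with both signs at the same world.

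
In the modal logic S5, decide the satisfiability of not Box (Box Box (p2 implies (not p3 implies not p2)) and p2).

1. not Box (Box Box (p2 implies (not p3 implies not p2)) and p2), 0
2. not (Box Box (p2 implies (not p3 implies not p2)) and p2), 1
3. not p2, 1
Accessibility: 0R0, 0R1, 1R0, 1R1

Satisfiable (open branch found)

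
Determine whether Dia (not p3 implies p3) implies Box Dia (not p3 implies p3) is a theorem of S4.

Tableau for the negation not (Dia (not p3 implies p3) implies Box Dia (not p3 implies p3)):
1. not (Dia (not p3 implies p3) implies Box Dia (not p3 implies p3)), w0
2. Dia (not p3 implies p3), w0
3. not Box Dia (not p3 implies p3), w0
4. not p3 implies p3, w1
5. p3, w1
6. not Dia (not p3 implies p3), w2
7. not (not p3 implies p3), w2
8. not p3, w2
Accessibility: w0Rw0, w0Rw1, w0Rw2, w1Rw1, w2Rw2
The negation has an open branch (countermodel exists).

No, not valid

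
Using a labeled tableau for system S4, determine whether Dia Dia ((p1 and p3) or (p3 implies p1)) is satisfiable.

Satisfiable

1. Dia Dia ((p1 and p3) or (p3 implies p1)), w0
2. Dia ((p1 and p3) or (p3 implies p1)), w1
3. (p1 and p3) or (p3 implies p1), w2
4. p3 implies p1, w2
5. p1, w2
Accessibility: w0Rw0, w0Rw1, w0Rw2, w1Rw1, w1Rw2, w2Rw2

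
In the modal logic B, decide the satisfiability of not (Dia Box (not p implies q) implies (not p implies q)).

No, unsatisfiable

1. not (Dia Box (not p implies q) implies (not p implies q)), u
2. Dia Box (not p implies q), u   [neg-implies-rule on 1]
3. not (not p implies q), u   [neg-implies-rule on 1]
4. not p, u   [neg-implies-rule on 3]
5. not q, u   [neg-implies-rule on 3]
6. Box (not p implies q), v   [Dia-rule on 2: fresh world v, uRv]
7. not p implies q, u   [Box-rule on 6 via vRu]
8. not p implies q, v   [Box-rule on 6 via vRv]
9. q, u   [implies-rule on 7 (branches; this branch)]
Accessibility: uRu, uRv, vRu, vRv
Branch closes: q and not q both at u.
All branches of the tableau close; one closing branch shown above.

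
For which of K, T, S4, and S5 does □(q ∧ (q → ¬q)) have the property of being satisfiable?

K

K-tableau for the formula:
1. □(q ∧ (q → ¬q)), u
Complete open branch: satisfiable in K.
T-tableau for the formula:
1. □(q ∧ (q → ¬q)), u
2. q ∧ (q → ¬q), u
3. q, u
4. q → ¬q, u
5. ¬q, u
Accessibility: uRu
Branch closes: q and ¬q both at u.
Every branch closes (one shown): unsatisfiable in T, hence also in S4, S5 (every S4/S5-frame is a T-frame).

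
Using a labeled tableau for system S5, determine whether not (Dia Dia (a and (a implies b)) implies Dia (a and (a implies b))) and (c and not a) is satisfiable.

No, unsatisfiable

1. not (Dia Dia (a and (a implies b)) implies Dia (a and (a implies b))) and (c and not a), u
2. not (Dia Dia (a and (a implies b)) implies Dia (a and (a implies b))), u
3. c and not a, u
4. Dia Dia (a and (a implies b)), u
5. not Dia (a and (a implies b)), u
6. c, u
7. not a, u
8. not (a and (a implies b)), u
9. Dia (a and (a implies b)), v
10. not (a and (a implies b)), v
11. not (a implies b), v
12. a, v
13. not b, v
14. a and (a implies b), w
15. a, w
16. a implies b, w
17. not (a and (a implies b)), w
18. b, w
19. not (a implies b), w
20. not b, w
Accessibility: uRu, uRv, uRw, vRu, vRv, vRw, wRu, wRv, wRw
Branch closes: b and not b both at w.
Every branch closes; the branch above is one of them.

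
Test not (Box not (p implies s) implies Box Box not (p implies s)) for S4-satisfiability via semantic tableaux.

1. not (Box not (p implies s) implies Box Box not (p implies s)), w0
2. Box not (p implies s), w0   [neg-implies-rule on 1]
3. not Box Box not (p implies s), w0   [neg-implies-rule on 1]
4. not (p implies s), w0   [Box-rule on 2 via w0Rw0]
5. p, w0   [neg-implies-rule on 4]
6. not s, w0   [neg-implies-rule on 4]
7. not Box not (p implies s), w1   [neg-Box-rule on 3: fresh world w1, w0Rw1]
8. not (p implies s), w1   [Box-rule on 2 via w0Rw1]
9. p, w1   [neg-implies-rule on 8]
10. not s, w1   [neg-implies-rule on 8]
11. p implies s, w2   [neg-Box-rule on 7: fresh world w2, w1Rw2]
12. not (p implies s), w2   [Box-rule on 2 via w0Rw2]
13. p, w2   [neg-implies-rule on 12]
14. not s, w2   [neg-implies-rule on 12]
15. s, w2   [implies-rule on 11 (branches; this branch)]
Accessibility: w0Rw0, w0Rw1, w0Rw2, w1Rw1, w1Rw2, w2Rw2
Branch closes: s and not s both at w2.
All branches of the tableau close; one closing branch shown above.

No, unsatisfiable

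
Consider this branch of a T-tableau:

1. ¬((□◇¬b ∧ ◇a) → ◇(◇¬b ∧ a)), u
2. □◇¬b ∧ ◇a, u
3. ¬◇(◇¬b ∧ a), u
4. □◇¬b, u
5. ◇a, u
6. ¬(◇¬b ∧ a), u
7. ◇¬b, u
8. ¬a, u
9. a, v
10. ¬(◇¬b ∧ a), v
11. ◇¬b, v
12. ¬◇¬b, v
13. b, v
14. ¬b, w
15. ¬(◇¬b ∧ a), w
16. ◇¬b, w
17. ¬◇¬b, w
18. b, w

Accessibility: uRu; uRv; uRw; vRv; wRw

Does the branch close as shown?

Both b and ¬b appear at w.

Yes, closed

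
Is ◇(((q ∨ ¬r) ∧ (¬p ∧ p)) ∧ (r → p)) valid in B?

No, not valid

Tableau for the negation ¬◇(((q ∨ ¬r) ∧ (¬p ∧ p)) ∧ (r → p)):
1. ¬◇(((q ∨ ¬r) ∧ (¬p ∧ p)) ∧ (r → p)), u
2. ¬(((q ∨ ¬r) ∧ (¬p ∧ p)) ∧ (r → p)), u
3. ¬(r → p), u
4. r, u
5. ¬p, u
Accessibility: uRu
The negation has an open branch (countermodel exists).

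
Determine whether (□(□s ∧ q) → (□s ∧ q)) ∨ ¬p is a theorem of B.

Tableau for the negation ¬((□(□s ∧ q) → (□s ∧ q)) ∨ ¬p):
1. ¬((□(□s ∧ q) → (□s ∧ q)) ∨ ¬p), u
2. ¬(□(□s ∧ q) → (□s ∧ q)), u
3. p, u
4. □(□s ∧ q), u
5. ¬(□s ∧ q), u
6. □s ∧ q, u
7. □s, u
8. q, u
9. s, u
10. ¬□s, u
11. ¬s, v
12. □s ∧ q, v
13. □s, v
14. q, v
15. s, v
Accessibility: uRu, uRv, vRu, vRv
Branch closes: s and ¬s both at v.
All branches of the negation close; one closing branch shown above.

Valid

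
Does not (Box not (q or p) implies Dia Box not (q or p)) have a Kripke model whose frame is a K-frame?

1. not (Box not (q or p) implies Dia Box not (q or p)), w0
2. Box not (q or p), w0   [neg-implies-rule on 1]
3. not Dia Box not (q or p), w0   [neg-implies-rule on 1]

Yes, satisfiable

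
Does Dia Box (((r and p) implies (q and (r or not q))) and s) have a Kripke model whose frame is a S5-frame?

Satisfiable (open branch found)

1. Dia Box (((r and p) implies (q and (r or not q))) and s), w0
2. Box (((r and p) implies (q and (r or not q))) and s), w1   [Dia-rule on 1: fresh world w1, w0Rw1]
3. ((r and p) implies (q and (r or not q))) and s, w0   [Box-rule on 2 via w1Rw0]
4. (r and p) implies (q and (r or not q)), w0   [and-rule on 3]
5. s, w0   [and-rule on 3]
6. ((r and p) implies (q and (r or not q))) and s, w1   [Box-rule on 2 via w1Rw1]
7. (r and p) implies (q and (r or not q)), w1   [and-rule on 6]
8. s, w1   [and-rule on 6]
9. q and (r or not q), w0   [implies-rule on 4 (branches; this branch)]
10. q, w0   [and-rule on 9]
11. r or not q, w0   [and-rule on 9]
12. q and (r or not q), w1   [implies-rule on 7 (branches; this branch)]
13. q, w1   [and-rule on 12]
14. r or not q, w1   [and-rule on 12]
15. r, w0   [or-rule on 11 (branches; this branch)]
16. r, w1   [or-rule on 14 (branches; this branch)]
Accessibility: w0Rw0, w0Rw1, w1Rw0, w1Rw1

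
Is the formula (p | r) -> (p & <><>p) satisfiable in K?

Satisfiable (open branch found)

1. (p | r) -> (p & <><>p), w0
2. p & <><>p, w0
3. p, w0
4. <><>p, w0
5. <>p, w1
6. p, w2
Accessibility: w0Rw1, w1Rw2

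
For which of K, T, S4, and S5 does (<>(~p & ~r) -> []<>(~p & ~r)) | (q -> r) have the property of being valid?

S4-tableau for the negation ~((<>(~p & ~r) -> []<>(~p & ~r)) | (q -> r)):
1. ~((<>(~p & ~r) -> []<>(~p & ~r)) | (q -> r)), w0
2. ~(<>(~p & ~r) -> []<>(~p & ~r)), w0
3. ~(q -> r), w0
4. <>(~p & ~r), w0
5. ~[]<>(~p & ~r), w0
6. q, w0
7. ~r, w0
8. ~p & ~r, w1
9. ~p, w1
10. ~r, w1
11. ~<>(~p & ~r), w2
12. ~(~p & ~r), w2
13. r, w2
Accessibility: w0Rw0, w0Rw1, w0Rw2, w1Rw1, w2Rw2
Complete open branch: countermodel on an S4-frame, so not valid in S4, nor in K, T (the same frame is also a K-frame and a T-frame).
S5-tableau for the negation ~((<>(~p & ~r) -> []<>(~p & ~r)) | (q -> r)):
1. ~((<>(~p & ~r) -> []<>(~p & ~r)) | (q -> r)), w0
2. ~(<>(~p & ~r) -> []<>(~p & ~r)), w0
3. ~(q -> r), w0
4. <>(~p & ~r), w0
5. ~[]<>(~p & ~r), w0
6. q, w0
7. ~r, w0
8. ~p & ~r, w1
9. ~p, w1
10. ~r, w1
11. ~<>(~p & ~r), w2
12. ~(~p & ~r), w0
13. ~(~p & ~r), w1
14. ~(~p & ~r), w2
15. p, w0
16. r, w1
Accessibility: w0Rw0, w0Rw1, w0Rw2, w1Rw0, w1Rw1, w1Rw2, w2Rw0, w2Rw1, w2Rw2
Branch closes: r and ~r both at w1.
Every branch closes (one shown): valid in S5.

S5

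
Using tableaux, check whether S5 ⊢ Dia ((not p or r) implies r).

Tableau for the negation not Dia ((not p or r) implies r):
1. not Dia ((not p or r) implies r), w0
2. not ((not p or r) implies r), w0
3. not p or r, w0
4. not r, w0
5. not p, w0
Accessibility: w0Rw0
The negation has an open branch (countermodel exists).

Not valid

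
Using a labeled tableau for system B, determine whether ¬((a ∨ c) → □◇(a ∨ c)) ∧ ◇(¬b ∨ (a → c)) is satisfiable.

1. ¬((a ∨ c) → □◇(a ∨ c)) ∧ ◇(¬b ∨ (a → c)), u
2. ¬((a ∨ c) → □◇(a ∨ c)), u
3. ◇(¬b ∨ (a → c)), u
4. a ∨ c, u
5. ¬□◇(a ∨ c), u
6. c, u
7. ¬b ∨ (a → c), v
8. a → c, v
9. c, v
10. ¬◇(a ∨ c), w
11. ¬(a ∨ c), u
12. ¬a, u
13. ¬c, u
Accessibility: uRu, uRv, uRw, vRu, vRv, wRu, wRw
Branch closes: c and ¬c both at u.
(One branch shown.) All branches close.

Unsatisfiable (every branch closes)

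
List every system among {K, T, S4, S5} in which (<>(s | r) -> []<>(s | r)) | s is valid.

S5

S4-tableau for the negation ~((<>(s | r) -> []<>(s | r)) | s):
1. ~((<>(s | r) -> []<>(s | r)) | s), 0
2. ~(<>(s | r) -> []<>(s | r)), 0   [~|-rule on 1]
3. ~s, 0   [~|-rule on 1]
4. <>(s | r), 0   [~->-rule on 2]
5. ~[]<>(s | r), 0   [~->-rule on 2]
6. s | r, 1   [<>-rule on 4: fresh world 1, 0R1]
7. r, 1   [|-rule on 6 (branches; this branch)]
8. ~<>(s | r), 2   [~[]-rule on 5: fresh world 2, 0R2]
9. ~(s | r), 2   [~<>-rule on 8 via 2R2]
10. ~s, 2   [~|-rule on 9]
11. ~r, 2   [~|-rule on 9]
Accessibility: 0R0, 0R1, 0R2, 1R1, 2R2
Complete open branch: countermodel on an S4-frame, so not valid in S4, nor in K, T (the same frame is also a K-frame and a T-frame).
S5-tableau for the negation ~((<>(s | r) -> []<>(s | r)) | s):
1. ~((<>(s | r) -> []<>(s | r)) | s), 0
2. ~(<>(s | r) -> []<>(s | r)), 0   [~|-rule on 1]
3. ~s, 0   [~|-rule on 1]
4. <>(s | r), 0   [~->-rule on 2]
5. ~[]<>(s | r), 0   [~->-rule on 2]
6. s | r, 1   [<>-rule on 4: fresh world 1, 0R1]
7. r, 1   [|-rule on 6 (branches; this branch)]
8. ~<>(s | r), 2   [~[]-rule on 5: fresh world 2, 0R2]
9. ~(s | r), 0   [~<>-rule on 8 via 2R0]
10. ~r, 0   [~|-rule on 9]
11. ~(s | r), 1   [~<>-rule on 8 via 2R1]
12. ~s, 1   [~|-rule on 11]
13. ~r, 1   [~|-rule on 11]
Accessibility: 0R0, 0R1, 0R2, 1R0, 1R1, 1R2, 2R0, 2R1, 2R2
Branch closes: r and ~r both at 1.
Every branch closes (one shown): valid in S5.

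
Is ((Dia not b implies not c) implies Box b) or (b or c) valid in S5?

Tableau for the negation not (((Dia not b implies not c) implies Box b) or (b or c)):
1. not (((Dia not b implies not c) implies Box b) or (b or c)), w0
2. not ((Dia not b implies not c) implies Box b), w0
3. not (b or c), w0
4. Dia not b implies not c, w0
5. not Box b, w0
6. not b, w0
7. not c, w0
8. not b, w1
Accessibility: w0Rw0, w0Rw1, w1Rw0, w1Rw1
The negation has an open branch (countermodel exists).

Not valid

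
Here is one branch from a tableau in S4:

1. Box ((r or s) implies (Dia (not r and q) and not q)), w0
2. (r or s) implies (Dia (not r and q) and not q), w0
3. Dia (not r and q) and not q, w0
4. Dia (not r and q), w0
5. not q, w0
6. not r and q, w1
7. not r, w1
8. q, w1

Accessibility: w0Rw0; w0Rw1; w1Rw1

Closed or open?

Not closed

No world carries both an atom and its negation.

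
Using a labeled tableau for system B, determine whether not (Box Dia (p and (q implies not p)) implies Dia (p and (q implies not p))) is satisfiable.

Unsatisfiable

1. not (Box Dia (p and (q implies not p)) implies Dia (p and (q implies not p))), 0
2. Box Dia (p and (q implies not p)), 0
3. not Dia (p and (q implies not p)), 0
4. Dia (p and (q implies not p)), 0
5. not (p and (q implies not p)), 0
6. not (q implies not p), 0
7. q, 0
8. p, 0
9. p and (q implies not p), 1
10. p, 1
11. q implies not p, 1
12. Dia (p and (q implies not p)), 1
13. not (p and (q implies not p)), 1
14. not q, 1
15. not (q implies not p), 1
16. q, 1
Accessibility: 0R0, 0R1, 1R0, 1R1
Branch closes: q and not q both at 1.
Every branch closes; the branch above is one of them.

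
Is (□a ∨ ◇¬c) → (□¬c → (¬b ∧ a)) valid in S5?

Tableau for the negation ¬((□a ∨ ◇¬c) → (□¬c → (¬b ∧ a))):
1. ¬((□a ∨ ◇¬c) → (□¬c → (¬b ∧ a))), w0
2. □a ∨ ◇¬c, w0
3. ¬(□¬c → (¬b ∧ a)), w0
4. □¬c, w0
5. ¬(¬b ∧ a), w0
6. ¬c, w0
7. ◇¬c, w0
8. ¬a, w0
9. ¬c, w1
Accessibility: w0Rw0, w0Rw1, w1Rw0, w1Rw1
The negation has an open branch (countermodel exists).

Not valid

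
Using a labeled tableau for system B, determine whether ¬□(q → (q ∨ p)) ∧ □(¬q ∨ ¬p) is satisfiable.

1. ¬□(q → (q ∨ p)) ∧ □(¬q ∨ ¬p), 0
2. ¬□(q → (q ∨ p)), 0   [∧-rule on 1]
3. □(¬q ∨ ¬p), 0   [∧-rule on 1]
4. ¬q ∨ ¬p, 0   [□-rule on 3 via 0R0]
5. ¬p, 0   [∨-rule on 4 (branches; this branch)]
6. ¬(q → (q ∨ p)), 1   [¬□-rule on 2: fresh world 1, 0R1]
7. q, 1   [¬→-rule on 6]
8. ¬(q ∨ p), 1   [¬→-rule on 6]
9. ¬q, 1   [¬∨-rule on 8]
10. ¬p, 1   [¬∨-rule on 8]
Accessibility: 0R0, 0R1, 1R0, 1R1
Branch closes: q and ¬q both at 1.
Every branch closes; the branch above is one of them.

Unsatisfiable (every branch closes)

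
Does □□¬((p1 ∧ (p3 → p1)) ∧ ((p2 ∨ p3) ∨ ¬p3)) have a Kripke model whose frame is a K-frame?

1. □□¬((p1 ∧ (p3 → p1)) ∧ ((p2 ∨ p3) ∨ ¬p3)), w0

Yes, satisfiable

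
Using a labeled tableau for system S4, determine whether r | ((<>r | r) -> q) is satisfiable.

1. r | ((<>r | r) -> q), w0
2. (<>r | r) -> q, w0   [|-rule on 1 (branches; this branch)]
3. q, w0   [->-rule on 2 (branches; this branch)]
Accessibility: w0Rw0

Satisfiable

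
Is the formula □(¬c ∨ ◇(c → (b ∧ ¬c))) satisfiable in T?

1. □(¬c ∨ ◇(c → (b ∧ ¬c))), w0
2. ¬c ∨ ◇(c → (b ∧ ¬c)), w0
3. ◇(c → (b ∧ ¬c)), w0
4. c → (b ∧ ¬c), w1
5. ¬c ∨ ◇(c → (b ∧ ¬c)), w1
6. b ∧ ¬c, w1
7. b, w1
8. ¬c, w1
9. ◇(c → (b ∧ ¬c)), w1
10. c → (b ∧ ¬c), w2
11. b ∧ ¬c, w2
12. b, w2
13. ¬c, w2
Accessibility: w0Rw0, w0Rw1, w1Rw1, w1Rw2, w2Rw2

Satisfiable (open branch found)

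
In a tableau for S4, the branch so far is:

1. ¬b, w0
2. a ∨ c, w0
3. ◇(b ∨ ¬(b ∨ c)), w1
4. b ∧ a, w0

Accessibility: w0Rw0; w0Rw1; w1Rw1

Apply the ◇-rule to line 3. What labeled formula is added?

a fresh world w2 with w1Rw2, and b ∨ ¬(b ∨ c) at w2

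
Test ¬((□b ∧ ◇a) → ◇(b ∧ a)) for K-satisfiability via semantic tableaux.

1. ¬((□b ∧ ◇a) → ◇(b ∧ a)), u
2. □b ∧ ◇a, u
3. ¬◇(b ∧ a), u
4. □b, u
5. ◇a, u
6. a, v
7. ¬(b ∧ a), v
8. b, v
9. ¬a, v
Accessibility: uRv
Branch closes: a and ¬a both at v.
All branches of the tableau close; one closing branch shown above.

No, unsatisfiable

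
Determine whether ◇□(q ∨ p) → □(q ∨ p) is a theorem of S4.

Tableau for the negation ¬(◇□(q ∨ p) → □(q ∨ p)):
1. ¬(◇□(q ∨ p) → □(q ∨ p)), u
2. ◇□(q ∨ p), u   [¬→-rule on 1]
3. ¬□(q ∨ p), u   [¬→-rule on 1]
4. □(q ∨ p), v   [◇-rule on 2: fresh world v, uRv]
5. q ∨ p, v   [□-rule on 4 via vRv]
6. p, v   [∨-rule on 5 (branches; this branch)]
7. ¬(q ∨ p), w   [¬□-rule on 3: fresh world w, uRw]
8. ¬q, w   [¬∨-rule on 7]
9. ¬p, w   [¬∨-rule on 7]
Accessibility: uRu, uRv, uRw, vRv, wRw
The negation has an open branch (countermodel exists).

Invalid (countermodel exists)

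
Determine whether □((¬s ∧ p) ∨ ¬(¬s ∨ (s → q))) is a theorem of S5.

Not valid

Tableau for the negation ¬□((¬s ∧ p) ∨ ¬(¬s ∨ (s → q))):
1. ¬□((¬s ∧ p) ∨ ¬(¬s ∨ (s → q))), w0
2. ¬((¬s ∧ p) ∨ ¬(¬s ∨ (s → q))), w1   [¬□-rule on 1: fresh world w1, w0Rw1]
3. ¬(¬s ∧ p), w1   [¬∨-rule on 2]
4. ¬s ∨ (s → q), w1   [¬∨-rule on 2]
5. ¬p, w1   [¬∧-rule on 3 (branches; this branch)]
6. s → q, w1   [∨-rule on 4 (branches; this branch)]
7. q, w1   [→-rule on 6 (branches; this branch)]
Accessibility: w0Rw0, w0Rw1, w1Rw0, w1Rw1
The negation has an open branch (countermodel exists).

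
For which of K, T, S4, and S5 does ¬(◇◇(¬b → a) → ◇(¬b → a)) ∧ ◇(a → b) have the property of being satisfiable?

T-tableau for the formula:
1. ¬(◇◇(¬b → a) → ◇(¬b → a)) ∧ ◇(a → b), u
2. ¬(◇◇(¬b → a) → ◇(¬b → a)), u   [∧-rule on 1]
3. ◇(a → b), u   [∧-rule on 1]
4. ◇◇(¬b → a), u   [¬→-rule on 2]
5. ¬◇(¬b → a), u   [¬→-rule on 2]
6. ¬(¬b → a), u   [¬◇-rule on 5 via uRu]
7. ¬b, u   [¬→-rule on 6]
8. ¬a, u   [¬→-rule on 6]
9. a → b, v   [◇-rule on 3: fresh world v, uRv]
10. ¬(¬b → a), v   [¬◇-rule on 5 via uRv]
11. ¬b, v   [¬→-rule on 10]
12. ¬a, v   [¬→-rule on 10]
13. ◇(¬b → a), w   [◇-rule on 4: fresh world w, uRw]
14. ¬(¬b → a), w   [¬◇-rule on 5 via uRw]
15. ¬b, w   [¬→-rule on 14]
16. ¬a, w   [¬→-rule on 14]
17. ¬b → a, x   [◇-rule on 13: fresh world x, wRx]
18. a, x   [→-rule on 17 (branches; this branch)]
Accessibility: uRu, uRv, uRw, vRv, wRw, wRx, xRx
Complete open branch: satisfiable in T, hence also in K (this T-model is also a K-model).
S4-tableau for the formula:
1. ¬(◇◇(¬b → a) → ◇(¬b → a)) ∧ ◇(a → b), u
2. ¬(◇◇(¬b → a) → ◇(¬b → a)), u   [∧-rule on 1]
3. ◇(a → b), u   [∧-rule on 1]
4. ◇◇(¬b → a), u   [¬→-rule on 2]
5. ¬◇(¬b → a), u   [¬→-rule on 2]
6. ¬(¬b → a), u   [¬◇-rule on 5 via uRu]
7. ¬b, u   [¬→-rule on 6]
8. ¬a, u   [¬→-rule on 6]
9. a → b, v   [◇-rule on 3: fresh world v, uRv]
10. ¬(¬b → a), v   [¬◇-rule on 5 via uRv]
11. ¬b, v   [¬→-rule on 10]
12. ¬a, v   [¬→-rule on 10]
13. ◇(¬b → a), w   [◇-rule on 4: fresh world w, uRw]
14. ¬(¬b → a), w   [¬◇-rule on 5 via uRw]
15. ¬b, w   [¬→-rule on 14]
16. ¬a, w   [¬→-rule on 14]
17. ¬b → a, x   [◇-rule on 13: fresh world x, wRx]
18. ¬(¬b → a), x   [¬◇-rule on 5 via uRx]
19. ¬b, x   [¬→-rule on 18]
20. ¬a, x   [¬→-rule on 18]
21. a, x   [→-rule on 17 (branches; this branch)]
Accessibility: uRu, uRv, uRw, uRx, vRv, wRw, wRx, xRx
Branch closes: a and ¬a both at x.
Every branch closes (one shown): unsatisfiable in S4, hence also in S5 (every S5-frame is an S4-frame).

K, T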